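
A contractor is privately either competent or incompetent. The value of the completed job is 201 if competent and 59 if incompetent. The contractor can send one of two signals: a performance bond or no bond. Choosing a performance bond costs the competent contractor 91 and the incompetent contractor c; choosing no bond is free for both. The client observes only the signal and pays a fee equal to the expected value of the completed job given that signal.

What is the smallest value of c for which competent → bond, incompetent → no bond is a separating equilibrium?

142

Under separation: bond → competent (pays 201); no bond → incompetent (pays 59).
Competent: 201 − 91 = 110 ≥ 59 − 0 = 59. Holds regardless of c. ✓
Incompetent: 59 − 0 ≥ 201 − c, so c ≥ 201 − 59 = 142.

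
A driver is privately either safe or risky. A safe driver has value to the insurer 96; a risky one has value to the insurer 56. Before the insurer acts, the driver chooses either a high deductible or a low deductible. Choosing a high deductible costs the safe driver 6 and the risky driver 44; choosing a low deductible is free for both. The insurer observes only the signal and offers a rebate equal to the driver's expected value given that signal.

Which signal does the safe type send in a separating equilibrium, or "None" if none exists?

Try safe → high deductible, risky → low deductible:
  If types separate, high deductible earns payment 96 and low deductible earns 56.
  Safe: high deductible gives 96 − 6 = 90; low deductible gives 56 − 0 = 56. No deviation. ✓
  Risky: low deductible gives 56 − 0 = 56; high deductible gives 96 − 44 = 52. No deviation. ✓
Both hold — the safe type sends high deductible.

high deductible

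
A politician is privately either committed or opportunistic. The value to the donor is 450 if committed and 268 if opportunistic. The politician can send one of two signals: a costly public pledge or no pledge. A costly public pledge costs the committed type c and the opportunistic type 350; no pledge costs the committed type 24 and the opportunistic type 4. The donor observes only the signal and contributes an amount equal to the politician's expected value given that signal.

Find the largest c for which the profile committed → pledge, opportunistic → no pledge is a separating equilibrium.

206

Under separation: pledge → committed (pays 450); no pledge → opportunistic (pays 268).
Opportunistic: 268 − 4 = 264 ≥ 450 − 350 = 100. Holds regardless of c. ✓
Committed: 450 − c ≥ 268 − 24, so c ≤ 450 − 244 = 206.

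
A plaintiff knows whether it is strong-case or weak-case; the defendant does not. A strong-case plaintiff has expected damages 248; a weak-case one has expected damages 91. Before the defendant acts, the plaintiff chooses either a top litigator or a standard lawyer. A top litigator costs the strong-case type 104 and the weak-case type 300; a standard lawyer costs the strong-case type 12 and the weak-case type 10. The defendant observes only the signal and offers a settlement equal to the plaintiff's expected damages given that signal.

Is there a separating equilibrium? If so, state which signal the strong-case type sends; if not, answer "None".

top litigator

Try strong-case → top litigator, weak-case → standard lawyer:
  Under separation the defendant infers type exactly: top litigator → strong-case (pays 248), standard lawyer → weak-case (pays 91).
  Strong-case: top litigator gives 248 − 104 = 144; standard lawyer gives 91 − 12 = 79. No deviation. ✓
  Weak-case: standard lawyer gives 91 − 10 = 81; top litigator gives 248 − 300 = -52. No deviation. ✓
Both hold — the strong-case type sends top litigator.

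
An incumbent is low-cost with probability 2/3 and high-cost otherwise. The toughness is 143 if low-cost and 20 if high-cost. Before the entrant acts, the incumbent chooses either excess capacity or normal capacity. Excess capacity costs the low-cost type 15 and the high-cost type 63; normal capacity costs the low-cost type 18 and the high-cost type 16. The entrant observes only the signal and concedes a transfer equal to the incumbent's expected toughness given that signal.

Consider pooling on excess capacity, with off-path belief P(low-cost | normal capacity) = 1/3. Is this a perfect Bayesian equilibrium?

At the pooled signal (excess capacity) the entrant holds the prior 2/3 and pays 2/3·143 + 1/3·20 = 102. Off-path (normal capacity) belief 1/3 gives 1/3·143 + 2/3·20 = 61.
Low-cost: excess capacity gives 102 − 15 = 87; normal capacity gives 61 − 18 = 43. Stays. ✓
High-cost: excess capacity gives 102 − 63 = 39; normal capacity gives 61 − 16 = 45. Deviates. ✗

No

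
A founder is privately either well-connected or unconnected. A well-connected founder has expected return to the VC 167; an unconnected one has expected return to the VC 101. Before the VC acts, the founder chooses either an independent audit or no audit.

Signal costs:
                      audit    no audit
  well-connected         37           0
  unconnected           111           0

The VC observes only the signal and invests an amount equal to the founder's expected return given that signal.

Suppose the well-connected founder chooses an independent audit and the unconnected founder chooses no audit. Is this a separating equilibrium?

Under separation the VC infers type exactly: audit → well-connected (pays 167), no audit → unconnected (pays 101).
Well-connected: audit gives 167 − 37 = 130; no audit gives 101 − 0 = 101. No deviation. ✓
Unconnected: no audit gives 101 − 0 = 101; audit gives 167 − 111 = 56. No deviation. ✓
Both incentive constraints hold.

Yes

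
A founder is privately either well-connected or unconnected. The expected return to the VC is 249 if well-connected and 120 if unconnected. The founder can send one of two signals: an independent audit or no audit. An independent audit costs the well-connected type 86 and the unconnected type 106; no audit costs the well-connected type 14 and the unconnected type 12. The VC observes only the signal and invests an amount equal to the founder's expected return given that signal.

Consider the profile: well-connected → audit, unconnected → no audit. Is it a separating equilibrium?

Under separation the VC infers type exactly: audit → well-connected (pays 249), no audit → unconnected (pays 120).
Well-connected: audit gives 249 − 86 = 163; no audit gives 120 − 14 = 106. No deviation. ✓
Unconnected: no audit gives 120 − 12 = 108; audit gives 249 − 106 = 143. Would deviate. ✗

No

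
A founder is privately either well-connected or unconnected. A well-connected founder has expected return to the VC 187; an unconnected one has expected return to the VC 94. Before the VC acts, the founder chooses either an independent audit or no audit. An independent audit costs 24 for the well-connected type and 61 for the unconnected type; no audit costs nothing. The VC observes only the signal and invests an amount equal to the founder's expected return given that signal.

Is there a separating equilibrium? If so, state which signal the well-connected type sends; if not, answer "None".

None

Try well-connected → audit, unconnected → no audit:
  If types separate, audit earns payment 187 and no audit earns 94.
  Well-connected: audit gives 187 − 24 = 163; no audit gives 94 − 0 = 94. No deviation. ✓
  Unconnected: no audit gives 94 − 0 = 94; audit gives 187 − 61 = 126. Would deviate. ✗
Try well-connected → no audit, unconnected → audit:
  If types separate, no audit earns payment 187 and audit earns 94.
  Well-connected: no audit gives 187 − 0 = 187; audit gives 94 − 24 = 70. No deviation. ✓
  Unconnected: audit gives 94 − 61 = 33; no audit gives 187 − 0 = 187. Would deviate. ✗
Neither assignment is incentive-compatible.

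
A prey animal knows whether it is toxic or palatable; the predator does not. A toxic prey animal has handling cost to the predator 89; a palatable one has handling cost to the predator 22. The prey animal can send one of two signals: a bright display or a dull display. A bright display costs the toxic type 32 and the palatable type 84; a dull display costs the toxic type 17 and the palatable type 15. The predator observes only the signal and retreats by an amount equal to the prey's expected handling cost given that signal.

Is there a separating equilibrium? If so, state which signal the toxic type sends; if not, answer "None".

bright display

Try toxic → bright display, palatable → dull display:
  If types separate, bright display earns payment 89 and dull display earns 22.
  Toxic: bright display gives 89 − 32 = 57; dull display gives 22 − 17 = 5. No deviation. ✓
  Palatable: dull display gives 22 − 15 = 7; bright display gives 89 − 84 = 5. No deviation. ✓
Both hold — the toxic type sends bright display.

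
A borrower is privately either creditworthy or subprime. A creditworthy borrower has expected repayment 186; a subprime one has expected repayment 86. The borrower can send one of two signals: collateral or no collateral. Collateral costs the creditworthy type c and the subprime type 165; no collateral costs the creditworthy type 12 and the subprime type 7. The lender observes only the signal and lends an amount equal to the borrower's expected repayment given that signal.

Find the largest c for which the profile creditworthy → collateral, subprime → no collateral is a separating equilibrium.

Under separation: collateral → creditworthy (pays 186); no collateral → subprime (pays 86).
Subprime: 86 − 7 = 79 ≥ 186 − 165 = 21. Holds regardless of c. ✓
Creditworthy: 186 − c ≥ 86 − 12, so c ≤ 186 − 74 = 112.

112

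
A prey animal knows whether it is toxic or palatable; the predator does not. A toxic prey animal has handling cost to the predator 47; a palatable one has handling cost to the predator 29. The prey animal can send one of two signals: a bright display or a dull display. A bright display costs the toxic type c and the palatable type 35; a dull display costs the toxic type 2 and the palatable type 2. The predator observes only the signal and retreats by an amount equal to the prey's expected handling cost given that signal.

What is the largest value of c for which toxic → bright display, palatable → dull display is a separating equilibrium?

Under separation: bright display → toxic (pays 47); dull display → palatable (pays 29).
Palatable: 29 − 2 = 27 ≥ 47 − 35 = 12. Holds regardless of c. ✓
Toxic: 47 − c ≥ 29 − 2, so c ≤ 47 − 27 = 20.

20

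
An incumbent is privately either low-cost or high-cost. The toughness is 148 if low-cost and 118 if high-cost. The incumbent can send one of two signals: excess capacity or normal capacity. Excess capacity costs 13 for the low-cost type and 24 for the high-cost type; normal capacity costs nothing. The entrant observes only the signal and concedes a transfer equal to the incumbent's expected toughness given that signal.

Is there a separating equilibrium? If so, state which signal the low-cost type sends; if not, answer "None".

None

Try low-cost → excess capacity, high-cost → normal capacity:
  If types separate, excess capacity earns payment 148 and normal capacity earns 118.
  Low-cost: excess capacity gives 148 − 13 = 135; normal capacity gives 118 − 0 = 118. No deviation. ✓
  High-cost: normal capacity gives 118 − 0 = 118; excess capacity gives 148 − 24 = 124. Would deviate. ✗
Try low-cost → normal capacity, high-cost → excess capacity:
  If types separate, normal capacity earns payment 148 and excess capacity earns 118.
  Low-cost: normal capacity gives 148 − 0 = 148; excess capacity gives 118 − 13 = 105. No deviation. ✓
  High-cost: excess capacity gives 118 − 24 = 94; normal capacity gives 148 − 0 = 148. Would deviate. ✗
Neither assignment is incentive-compatible.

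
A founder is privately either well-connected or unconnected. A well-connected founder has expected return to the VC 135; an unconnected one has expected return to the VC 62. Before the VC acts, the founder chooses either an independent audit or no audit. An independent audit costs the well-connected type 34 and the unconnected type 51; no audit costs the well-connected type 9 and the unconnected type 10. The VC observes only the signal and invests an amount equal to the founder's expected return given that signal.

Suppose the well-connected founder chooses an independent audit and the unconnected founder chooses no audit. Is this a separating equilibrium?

If types separate, audit earns payment 135 and no audit earns 62.
Well-connected: audit gives 135 − 34 = 101; no audit gives 62 − 9 = 53. No deviation. ✓
Unconnected: no audit gives 62 − 10 = 52; audit gives 135 − 51 = 84. Would deviate. ✗

No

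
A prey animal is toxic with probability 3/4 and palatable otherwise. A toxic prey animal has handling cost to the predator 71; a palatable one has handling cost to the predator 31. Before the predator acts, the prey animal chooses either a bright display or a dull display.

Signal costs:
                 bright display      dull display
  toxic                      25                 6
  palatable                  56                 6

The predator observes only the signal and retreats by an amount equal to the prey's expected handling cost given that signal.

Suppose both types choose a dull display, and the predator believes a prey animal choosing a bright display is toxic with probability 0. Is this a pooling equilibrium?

Yes

On the equilibrium path (dull display) the predator holds the prior 3/4 and pays 3/4·71 + 1/4·31 = 61. Off-path (bright display) belief 0 gives 0·71 + 1·31 = 31.
Toxic: dull display gives 61 − 6 = 55; bright display gives 31 − 25 = 6. Stays. ✓
Palatable: dull display gives 61 − 6 = 55; bright display gives 31 − 56 = -25. Stays. ✓
Beliefs are Bayes-consistent on-path and both types best-respond.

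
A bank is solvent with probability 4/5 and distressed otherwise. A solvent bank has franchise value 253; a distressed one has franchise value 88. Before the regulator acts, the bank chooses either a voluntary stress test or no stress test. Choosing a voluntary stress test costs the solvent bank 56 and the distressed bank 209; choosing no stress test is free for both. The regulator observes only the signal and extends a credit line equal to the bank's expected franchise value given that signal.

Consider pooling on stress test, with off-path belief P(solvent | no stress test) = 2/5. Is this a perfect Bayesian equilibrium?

At the pooled signal (stress test) the regulator holds the prior 4/5 and pays 4/5·253 + 1/5·88 = 220. Off-path (no stress test) belief 2/5 gives 2/5·253 + 3/5·88 = 154.
Solvent: stress test gives 220 − 56 = 164; no stress test gives 154 − 0 = 154. Stays. ✓
Distressed: stress test gives 220 − 209 = 11; no stress test gives 154 − 0 = 154. Deviates. ✗

No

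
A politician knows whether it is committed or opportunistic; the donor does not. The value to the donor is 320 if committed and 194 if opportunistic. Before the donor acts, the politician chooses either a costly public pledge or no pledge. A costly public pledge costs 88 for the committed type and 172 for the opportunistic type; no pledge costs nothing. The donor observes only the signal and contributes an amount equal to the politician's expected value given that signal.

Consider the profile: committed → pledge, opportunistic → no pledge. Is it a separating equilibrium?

If types separate, pledge earns payment 320 and no pledge earns 194.
Committed: pledge gives 320 − 88 = 232; no pledge gives 194 − 0 = 194. No deviation. ✓
Opportunistic: no pledge gives 194 − 0 = 194; pledge gives 320 − 172 = 148. No deviation. ✓
Both incentive constraints hold.

Yes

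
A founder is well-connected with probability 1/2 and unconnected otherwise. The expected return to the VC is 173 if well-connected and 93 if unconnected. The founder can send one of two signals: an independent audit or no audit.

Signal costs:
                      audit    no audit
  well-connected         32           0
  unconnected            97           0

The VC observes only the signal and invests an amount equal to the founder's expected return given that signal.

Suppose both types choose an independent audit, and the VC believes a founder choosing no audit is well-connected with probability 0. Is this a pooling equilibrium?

No

At the pooled signal (audit) the VC holds the prior 1/2 and pays 1/2·173 + 1/2·93 = 133. Off-path (no audit) belief 0 gives 0·173 + 1·93 = 93.
Well-connected: audit gives 133 − 32 = 101; no audit gives 93 − 0 = 93. Stays. ✓
Unconnected: audit gives 133 − 97 = 36; no audit gives 93 − 0 = 93. Deviates. ✗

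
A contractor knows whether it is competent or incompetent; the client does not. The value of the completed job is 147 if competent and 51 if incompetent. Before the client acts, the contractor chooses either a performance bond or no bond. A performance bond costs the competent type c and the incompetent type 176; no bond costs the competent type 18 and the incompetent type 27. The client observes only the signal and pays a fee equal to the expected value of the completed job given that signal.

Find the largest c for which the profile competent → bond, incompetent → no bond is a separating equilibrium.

114

Under separation: bond → competent (pays 147); no bond → incompetent (pays 51).
Incompetent: 51 − 27 = 24 ≥ 147 − 176 = -29. Holds regardless of c. ✓
Competent: 147 − c ≥ 51 − 18, so c ≤ 147 − 33 = 114.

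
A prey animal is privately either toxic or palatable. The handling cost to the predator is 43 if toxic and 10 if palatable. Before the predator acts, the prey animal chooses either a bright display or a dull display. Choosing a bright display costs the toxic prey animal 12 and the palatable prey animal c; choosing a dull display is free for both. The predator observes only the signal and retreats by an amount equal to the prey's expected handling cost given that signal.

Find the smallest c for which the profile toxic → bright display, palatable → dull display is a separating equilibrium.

Under separation: bright display → toxic (pays 43); dull display → palatable (pays 10).
Toxic: 43 − 12 = 31 ≥ 10 − 0 = 10. Holds regardless of c. ✓
Palatable: 10 − 0 ≥ 43 − c, so c ≥ 43 − 10 = 33.

33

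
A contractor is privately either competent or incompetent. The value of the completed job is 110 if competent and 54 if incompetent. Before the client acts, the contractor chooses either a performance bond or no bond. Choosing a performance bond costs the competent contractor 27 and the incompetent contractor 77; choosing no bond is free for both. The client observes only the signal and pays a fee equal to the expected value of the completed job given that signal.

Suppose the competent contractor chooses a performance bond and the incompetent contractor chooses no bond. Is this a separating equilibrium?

Under separation the client infers type exactly: bond → competent (pays 110), no bond → incompetent (pays 54).
Competent: bond gives 110 − 27 = 83; no bond gives 54 − 0 = 54. No deviation. ✓
Incompetent: no bond gives 54 − 0 = 54; bond gives 110 − 77 = 33. No deviation. ✓
Both incentive constraints hold.

Yes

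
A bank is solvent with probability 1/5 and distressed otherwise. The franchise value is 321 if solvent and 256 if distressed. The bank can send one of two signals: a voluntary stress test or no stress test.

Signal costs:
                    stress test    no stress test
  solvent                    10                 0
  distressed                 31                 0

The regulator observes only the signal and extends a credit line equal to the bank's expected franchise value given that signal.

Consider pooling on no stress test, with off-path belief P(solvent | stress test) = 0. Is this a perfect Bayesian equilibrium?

Yes

On the equilibrium path (no stress test) the regulator holds the prior 1/5 and pays 1/5·321 + 4/5·256 = 269. Off-path (stress test) belief 0 gives 0·321 + 1·256 = 256.
Solvent: no stress test gives 269 − 0 = 269; stress test gives 256 − 10 = 246. Stays. ✓
Distressed: no stress test gives 269 − 0 = 269; stress test gives 256 − 31 = 225. Stays. ✓
Beliefs are Bayes-consistent on-path and both types best-respond.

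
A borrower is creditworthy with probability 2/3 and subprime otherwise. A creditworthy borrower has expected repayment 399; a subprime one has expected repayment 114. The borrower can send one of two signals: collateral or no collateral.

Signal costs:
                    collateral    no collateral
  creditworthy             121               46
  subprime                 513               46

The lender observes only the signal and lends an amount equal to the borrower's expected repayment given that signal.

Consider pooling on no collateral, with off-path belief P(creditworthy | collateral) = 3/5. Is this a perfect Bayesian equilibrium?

On the equilibrium path (no collateral) the lender holds the prior 2/3 and pays 2/3·399 + 1/3·114 = 304. Off-path (collateral) belief 3/5 gives 3/5·399 + 2/5·114 = 285.
Creditworthy: no collateral gives 304 − 46 = 258; collateral gives 285 − 121 = 164. Stays. ✓
Subprime: no collateral gives 304 − 46 = 258; collateral gives 285 − 513 = -228. Stays. ✓
Beliefs are Bayes-consistent on-path and both types best-respond.

Yes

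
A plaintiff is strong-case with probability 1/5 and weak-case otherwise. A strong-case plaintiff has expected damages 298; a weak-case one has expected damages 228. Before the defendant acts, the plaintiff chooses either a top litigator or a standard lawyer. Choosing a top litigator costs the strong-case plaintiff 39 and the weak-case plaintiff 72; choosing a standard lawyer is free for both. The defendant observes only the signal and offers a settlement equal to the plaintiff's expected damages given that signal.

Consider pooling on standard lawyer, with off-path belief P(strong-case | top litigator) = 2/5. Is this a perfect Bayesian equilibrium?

Yes

On the equilibrium path (standard lawyer) the defendant holds the prior 1/5 and pays 1/5·298 + 4/5·228 = 242. Off-path (top litigator) belief 2/5 gives 2/5·298 + 3/5·228 = 256.
Strong-case: standard lawyer gives 242 − 0 = 242; top litigator gives 256 − 39 = 217. Stays. ✓
Weak-case: standard lawyer gives 242 − 0 = 242; top litigator gives 256 − 72 = 184. Stays. ✓
Beliefs are Bayes-consistent on-path and both types best-respond.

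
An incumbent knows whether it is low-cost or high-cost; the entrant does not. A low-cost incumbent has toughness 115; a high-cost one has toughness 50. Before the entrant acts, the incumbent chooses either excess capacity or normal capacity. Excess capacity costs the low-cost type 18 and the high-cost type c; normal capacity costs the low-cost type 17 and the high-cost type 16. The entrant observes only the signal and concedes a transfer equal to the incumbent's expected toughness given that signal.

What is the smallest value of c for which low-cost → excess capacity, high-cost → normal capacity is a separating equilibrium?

81

Under separation: excess capacity → low-cost (pays 115); normal capacity → high-cost (pays 50).
Low-cost: 115 − 18 = 97 ≥ 50 − 17 = 33. Holds regardless of c. ✓
High-cost: 50 − 16 ≥ 115 − c, so c ≥ 115 − 34 = 81.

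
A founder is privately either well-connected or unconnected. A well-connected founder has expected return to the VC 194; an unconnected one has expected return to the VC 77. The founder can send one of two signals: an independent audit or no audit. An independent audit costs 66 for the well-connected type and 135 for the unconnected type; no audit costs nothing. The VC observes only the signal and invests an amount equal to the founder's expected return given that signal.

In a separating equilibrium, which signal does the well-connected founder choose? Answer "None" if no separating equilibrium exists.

Try well-connected → audit, unconnected → no audit:
  Under separation the VC infers type exactly: audit → well-connected (pays 194), no audit → unconnected (pays 77).
  Well-connected: audit gives 194 − 66 = 128; no audit gives 77 − 0 = 77. No deviation. ✓
  Unconnected: no audit gives 77 − 0 = 77; audit gives 194 − 135 = 59. No deviation. ✓
Both hold — the well-connected type sends audit.

audit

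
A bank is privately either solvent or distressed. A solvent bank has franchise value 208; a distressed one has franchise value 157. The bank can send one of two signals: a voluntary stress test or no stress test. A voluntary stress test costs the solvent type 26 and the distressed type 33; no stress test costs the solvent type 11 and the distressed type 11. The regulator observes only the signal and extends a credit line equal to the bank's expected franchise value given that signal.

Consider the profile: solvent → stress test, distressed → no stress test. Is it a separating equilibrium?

No

If types separate, stress test earns payment 208 and no stress test earns 157.
Solvent: stress test gives 208 − 26 = 182; no stress test gives 157 − 11 = 146. No deviation. ✓
Distressed: no stress test gives 157 − 11 = 146; stress test gives 208 − 33 = 175. Would deviate. ✗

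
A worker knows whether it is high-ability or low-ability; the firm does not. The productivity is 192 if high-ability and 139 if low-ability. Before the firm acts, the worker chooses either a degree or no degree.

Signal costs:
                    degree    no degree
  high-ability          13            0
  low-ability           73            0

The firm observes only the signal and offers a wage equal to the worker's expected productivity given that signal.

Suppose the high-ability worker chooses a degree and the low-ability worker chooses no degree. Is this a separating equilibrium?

Yes

If types separate, degree earns payment 192 and no degree earns 139.
High-ability: degree gives 192 − 13 = 179; no degree gives 139 − 0 = 139. No deviation. ✓
Low-ability: no degree gives 139 − 0 = 139; degree gives 192 − 73 = 119. No deviation. ✓
Both incentive constraints hold.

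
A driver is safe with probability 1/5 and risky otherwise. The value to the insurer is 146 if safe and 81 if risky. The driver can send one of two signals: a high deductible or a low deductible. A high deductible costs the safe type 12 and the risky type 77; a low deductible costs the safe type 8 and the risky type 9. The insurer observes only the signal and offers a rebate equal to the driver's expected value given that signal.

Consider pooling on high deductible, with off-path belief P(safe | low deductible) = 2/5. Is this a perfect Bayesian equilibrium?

On the equilibrium path (high deductible) the insurer holds the prior 1/5 and pays 1/5·146 + 4/5·81 = 94. Off-path (low deductible) belief 2/5 gives 2/5·146 + 3/5·81 = 107.
Safe: high deductible gives 94 − 12 = 82; low deductible gives 107 − 8 = 99. Deviates. ✗
Risky: high deductible gives 94 − 77 = 17; low deductible gives 107 − 9 = 98. Deviates. ✗

No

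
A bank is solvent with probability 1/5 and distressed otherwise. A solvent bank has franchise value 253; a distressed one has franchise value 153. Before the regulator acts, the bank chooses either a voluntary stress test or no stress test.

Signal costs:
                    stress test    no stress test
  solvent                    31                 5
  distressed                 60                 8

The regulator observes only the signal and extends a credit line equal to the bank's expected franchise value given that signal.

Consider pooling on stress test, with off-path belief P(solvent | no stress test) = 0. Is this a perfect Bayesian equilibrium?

No

At the pooled signal (stress test) the regulator holds the prior 1/5 and pays 1/5·253 + 4/5·153 = 173. Off-path (no stress test) belief 0 gives 0·253 + 1·153 = 153.
Solvent: stress test gives 173 − 31 = 142; no stress test gives 153 − 5 = 148. Deviates. ✗
Distressed: stress test gives 173 − 60 = 113; no stress test gives 153 − 8 = 145. Deviates. ✗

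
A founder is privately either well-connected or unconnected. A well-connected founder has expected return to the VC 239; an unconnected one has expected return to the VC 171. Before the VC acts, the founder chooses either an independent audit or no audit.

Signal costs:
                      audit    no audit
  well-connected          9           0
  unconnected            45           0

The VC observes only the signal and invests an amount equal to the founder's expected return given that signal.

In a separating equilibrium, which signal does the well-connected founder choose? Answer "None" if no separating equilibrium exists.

None

Try well-connected → audit, unconnected → no audit:
  If types separate, audit earns payment 239 and no audit earns 171.
  Well-connected: audit gives 239 − 9 = 230; no audit gives 171 − 0 = 171. No deviation. ✓
  Unconnected: no audit gives 171 − 0 = 171; audit gives 239 − 45 = 194. Would deviate. ✗
Try well-connected → no audit, unconnected → audit:
  If types separate, no audit earns payment 239 and audit earns 171.
  Well-connected: no audit gives 239 − 0 = 239; audit gives 171 − 9 = 162. No deviation. ✓
  Unconnected: audit gives 171 − 45 = 126; no audit gives 239 − 0 = 239. Would deviate. ✗
Neither assignment is incentive-compatible.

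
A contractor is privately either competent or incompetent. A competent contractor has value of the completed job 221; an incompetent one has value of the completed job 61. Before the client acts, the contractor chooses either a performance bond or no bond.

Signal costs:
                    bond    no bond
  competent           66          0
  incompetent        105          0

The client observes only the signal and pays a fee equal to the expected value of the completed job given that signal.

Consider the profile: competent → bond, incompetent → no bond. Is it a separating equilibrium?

No

If types separate, bond earns payment 221 and no bond earns 61.
Competent: bond gives 221 − 66 = 155; no bond gives 61 − 0 = 61. No deviation. ✓
Incompetent: no bond gives 61 − 0 = 61; bond gives 221 − 105 = 116. Would deviate. ✗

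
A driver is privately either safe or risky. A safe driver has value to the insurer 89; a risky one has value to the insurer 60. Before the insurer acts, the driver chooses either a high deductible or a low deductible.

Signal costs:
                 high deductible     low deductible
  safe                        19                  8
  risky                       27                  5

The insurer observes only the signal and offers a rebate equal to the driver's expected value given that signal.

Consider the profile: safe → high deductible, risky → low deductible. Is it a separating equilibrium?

If types separate, high deductible earns payment 89 and low deductible earns 60.
Safe: high deductible gives 89 − 19 = 70; low deductible gives 60 − 8 = 52. No deviation. ✓
Risky: low deductible gives 60 − 5 = 55; high deductible gives 89 − 27 = 62. Would deviate. ✗

No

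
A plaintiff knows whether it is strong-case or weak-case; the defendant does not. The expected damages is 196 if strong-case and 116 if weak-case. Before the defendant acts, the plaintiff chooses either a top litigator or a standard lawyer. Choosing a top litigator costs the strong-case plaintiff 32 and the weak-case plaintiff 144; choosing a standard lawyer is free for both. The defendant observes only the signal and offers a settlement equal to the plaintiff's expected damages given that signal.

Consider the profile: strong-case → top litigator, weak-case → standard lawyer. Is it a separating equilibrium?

If types separate, top litigator earns payment 196 and standard lawyer earns 116.
Strong-case: top litigator gives 196 − 32 = 164; standard lawyer gives 116 − 0 = 116. No deviation. ✓
Weak-case: standard lawyer gives 116 − 0 = 116; top litigator gives 196 − 144 = 52. No deviation. ✓
Neither type gains from mimicking the other.

Yes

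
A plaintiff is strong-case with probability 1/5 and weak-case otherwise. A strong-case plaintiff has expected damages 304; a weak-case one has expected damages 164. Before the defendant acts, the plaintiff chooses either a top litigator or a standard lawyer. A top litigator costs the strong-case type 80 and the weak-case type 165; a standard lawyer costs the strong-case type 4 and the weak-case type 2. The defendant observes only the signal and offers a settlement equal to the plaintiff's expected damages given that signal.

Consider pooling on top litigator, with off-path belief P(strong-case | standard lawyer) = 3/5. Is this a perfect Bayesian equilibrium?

On the equilibrium path (top litigator) the defendant holds the prior 1/5 and pays 1/5·304 + 4/5·164 = 192. Off-path (standard lawyer) belief 3/5 gives 3/5·304 + 2/5·164 = 248.
Strong-case: top litigator gives 192 − 80 = 112; standard lawyer gives 248 − 4 = 244. Deviates. ✗
Weak-case: top litigator gives 192 − 165 = 27; standard lawyer gives 248 − 2 = 246. Deviates. ✗

No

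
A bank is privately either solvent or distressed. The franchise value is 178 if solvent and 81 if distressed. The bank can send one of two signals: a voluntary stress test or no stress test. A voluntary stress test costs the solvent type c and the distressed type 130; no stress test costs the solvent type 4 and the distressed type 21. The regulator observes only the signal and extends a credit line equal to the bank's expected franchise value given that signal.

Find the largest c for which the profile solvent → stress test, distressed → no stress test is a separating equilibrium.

Under separation: stress test → solvent (pays 178); no stress test → distressed (pays 81).
Distressed: 81 − 21 = 60 ≥ 178 − 130 = 48. Holds regardless of c. ✓
Solvent: 178 − c ≥ 81 − 4, so c ≤ 178 − 77 = 101.

101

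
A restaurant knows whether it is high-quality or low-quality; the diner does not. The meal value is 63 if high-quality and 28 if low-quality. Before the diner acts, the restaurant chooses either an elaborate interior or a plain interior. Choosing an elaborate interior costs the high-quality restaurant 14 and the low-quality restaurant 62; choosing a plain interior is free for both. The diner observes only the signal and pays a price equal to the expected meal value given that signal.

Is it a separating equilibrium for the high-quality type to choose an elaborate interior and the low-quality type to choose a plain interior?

If types separate, elaborate interior earns payment 63 and plain interior earns 28.
High-quality: elaborate interior gives 63 − 14 = 49; plain interior gives 28 − 0 = 28. No deviation. ✓
Low-quality: plain interior gives 28 − 0 = 28; elaborate interior gives 63 − 62 = 1. No deviation. ✓
Both incentive constraints hold.

Yes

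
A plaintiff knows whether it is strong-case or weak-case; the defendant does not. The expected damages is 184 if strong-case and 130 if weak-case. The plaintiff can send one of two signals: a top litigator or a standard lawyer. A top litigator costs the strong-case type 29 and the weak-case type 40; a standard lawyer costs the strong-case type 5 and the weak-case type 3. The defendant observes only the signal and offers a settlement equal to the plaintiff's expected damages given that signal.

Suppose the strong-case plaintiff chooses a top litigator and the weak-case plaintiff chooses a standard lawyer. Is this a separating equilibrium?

Under separation the defendant infers type exactly: top litigator → strong-case (pays 184), standard lawyer → weak-case (pays 130).
Strong-case: top litigator gives 184 − 29 = 155; standard lawyer gives 130 − 5 = 125. No deviation. ✓
Weak-case: standard lawyer gives 130 − 3 = 127; top litigator gives 184 − 40 = 144. Would deviate. ✗

No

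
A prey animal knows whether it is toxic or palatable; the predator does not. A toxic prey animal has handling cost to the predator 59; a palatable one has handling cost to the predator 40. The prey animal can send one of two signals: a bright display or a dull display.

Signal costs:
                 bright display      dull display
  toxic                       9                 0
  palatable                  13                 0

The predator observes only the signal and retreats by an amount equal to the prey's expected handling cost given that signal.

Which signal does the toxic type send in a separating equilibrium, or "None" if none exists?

None

Try toxic → bright display, palatable → dull display:
  Under separation the predator infers type exactly: bright display → toxic (pays 59), dull display → palatable (pays 40).
  Toxic: bright display gives 59 − 9 = 50; dull display gives 40 − 0 = 40. No deviation. ✓
  Palatable: dull display gives 40 − 0 = 40; bright display gives 59 − 13 = 46. Would deviate. ✗
Try toxic → dull display, palatable → bright display:
  Under separation the predator infers type exactly: dull display → toxic (pays 59), bright display → palatable (pays 40).
  Toxic: dull display gives 59 − 0 = 59; bright display gives 40 − 9 = 31. No deviation. ✓
  Palatable: bright display gives 40 − 13 = 27; dull display gives 59 − 0 = 59. Would deviate. ✗
Neither assignment is incentive-compatible.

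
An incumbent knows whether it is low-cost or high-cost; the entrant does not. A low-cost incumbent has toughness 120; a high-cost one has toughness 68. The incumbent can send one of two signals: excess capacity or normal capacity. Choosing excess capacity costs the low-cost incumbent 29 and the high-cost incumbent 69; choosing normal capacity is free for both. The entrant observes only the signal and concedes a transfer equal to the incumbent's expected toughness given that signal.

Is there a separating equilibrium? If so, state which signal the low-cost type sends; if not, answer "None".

excess capacity

Try low-cost → excess capacity, high-cost → normal capacity:
  Under separation the entrant infers type exactly: excess capacity → low-cost (pays 120), normal capacity → high-cost (pays 68).
  Low-cost: excess capacity gives 120 − 29 = 91; normal capacity gives 68 − 0 = 68. No deviation. ✓
  High-cost: normal capacity gives 68 − 0 = 68; excess capacity gives 120 − 69 = 51. No deviation. ✓
Both hold — the low-cost type sends excess capacity.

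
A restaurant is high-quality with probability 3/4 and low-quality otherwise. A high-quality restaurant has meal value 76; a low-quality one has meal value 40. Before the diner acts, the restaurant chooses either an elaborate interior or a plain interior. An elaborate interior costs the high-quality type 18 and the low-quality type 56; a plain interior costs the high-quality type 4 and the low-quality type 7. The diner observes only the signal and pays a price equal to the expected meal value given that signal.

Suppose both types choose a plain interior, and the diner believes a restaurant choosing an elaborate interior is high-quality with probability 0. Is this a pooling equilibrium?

At the pooled signal (plain interior) the diner holds the prior 3/4 and pays 3/4·76 + 1/4·40 = 67. Off-path (elaborate interior) belief 0 gives 0·76 + 1·40 = 40.
High-quality: plain interior gives 67 − 4 = 63; elaborate interior gives 40 − 18 = 22. Stays. ✓
Low-quality: plain interior gives 67 − 7 = 60; elaborate interior gives 40 − 56 = -16. Stays. ✓

Yes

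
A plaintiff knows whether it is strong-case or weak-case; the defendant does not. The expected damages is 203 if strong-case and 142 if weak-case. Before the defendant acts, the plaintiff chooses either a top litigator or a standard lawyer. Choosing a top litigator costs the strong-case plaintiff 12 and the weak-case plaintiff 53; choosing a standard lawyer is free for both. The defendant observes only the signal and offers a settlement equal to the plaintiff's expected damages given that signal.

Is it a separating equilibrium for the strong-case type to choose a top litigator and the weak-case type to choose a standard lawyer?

No

Under separation the defendant infers type exactly: top litigator → strong-case (pays 203), standard lawyer → weak-case (pays 142).
Strong-case: top litigator gives 203 − 12 = 191; standard lawyer gives 142 − 0 = 142. No deviation. ✓
Weak-case: standard lawyer gives 142 − 0 = 142; top litigator gives 203 − 53 = 150. Would deviate. ✗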